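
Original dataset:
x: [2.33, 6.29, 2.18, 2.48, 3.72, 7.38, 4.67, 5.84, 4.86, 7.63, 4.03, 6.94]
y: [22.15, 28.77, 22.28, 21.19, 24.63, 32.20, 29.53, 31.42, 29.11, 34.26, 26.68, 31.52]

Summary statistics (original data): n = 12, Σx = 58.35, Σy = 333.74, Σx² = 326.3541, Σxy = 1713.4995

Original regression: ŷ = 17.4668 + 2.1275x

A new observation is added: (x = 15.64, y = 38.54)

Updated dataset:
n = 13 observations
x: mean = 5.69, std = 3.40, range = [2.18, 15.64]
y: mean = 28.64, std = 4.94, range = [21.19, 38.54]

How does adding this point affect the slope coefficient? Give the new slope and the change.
Adding the point moves β₁ from 2.1275 to 1.3175, i.e. it decreases by 0.8100 (-38.1%).

The new point has HIGH LEVERAGE: x = 15.64 is far from the original mean x̄ = 58.35/12 ≈ 4.86 (original range [2.18, 7.63]).

Step 1: Update the sums with the new point (n goes from 12 to 13)
Σx  = 58.35 + 15.64 = 73.99
Σy  = 333.74 + 38.54 = 372.28
Σx² = 326.3541 + 15.64² = 326.3541 + 244.6096 = 570.9637
Σxy = 1713.4995 + 15.64×38.54 = 1713.4995 + 602.7656 = 2316.2651

Step 2: Recompute the slope with b₁ = (nΣxy − ΣxΣy) / (nΣx² − (Σx)²)
Numerator   = 13×2316.2651 − 73.99×372.28 = 30111.4463 − 27544.9972 = 2566.4491
Denominator = 13×570.9637 − 73.99² = 7422.5281 − 5474.5201 = 1948.0080
b₁(new) = 2566.4491 / 1948.0080 = 1.3175

(Same formula on the original sums: (12×1713.4995 − 58.35×333.74) / (12×326.3541 − 58.35²) = 1088.2650 / 511.5267 = 2.1275, matching the given fit.)

Step 3: Change in slope
Δβ₁ = 1.3175 − 2.1275 = -0.8100
Relative change = -0.8100 / 2.1275 × 100% = -38.1%
→ the slope decreases when the point is added.

A high-leverage point only changes the slope if it is off the original line; here y = 38.54 is below the original trend, so the slope decreases.
In practice: check such a point for data-entry or measurement error; refit with and without it and report both if conclusions differ.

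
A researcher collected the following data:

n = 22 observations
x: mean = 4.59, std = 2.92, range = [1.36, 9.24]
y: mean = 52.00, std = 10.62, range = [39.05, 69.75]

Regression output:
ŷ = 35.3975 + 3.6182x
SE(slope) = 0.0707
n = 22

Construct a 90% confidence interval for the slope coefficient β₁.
The 90% CI for β₁ is (3.4963, 3.7401)

Confidence interval for the slope:

The 90% CI for β₁ is: β̂₁ ± t*(α/2, n-2) × SE(β̂₁)

Step 1: Find critical t-value
- Confidence level = 0.9
- Degrees of freedom = n - 2 = 22 - 2 = 20
- t*(α/2, 20) = 1.7247

Step 2: Calculate margin of error
Margin = 1.7247 × 0.0707 = 0.1219

Step 3: Construct interval
CI = 3.6182 ± 0.1219
CI = (3.4963, 3.7401)

Interpretation: each one-unit increase in x is associated with a change in mean y of between 3.4963 and 3.7401, with 90% confidence.
The interval does not include 0, suggesting a significant linear relationship.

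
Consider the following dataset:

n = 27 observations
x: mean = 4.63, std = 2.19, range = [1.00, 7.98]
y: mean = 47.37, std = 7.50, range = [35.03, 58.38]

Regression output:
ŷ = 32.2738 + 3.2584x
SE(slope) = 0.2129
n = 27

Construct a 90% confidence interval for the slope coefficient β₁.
The 90% CI for β₁ is (2.8947, 3.6221)

Confidence interval for the slope:

The 90% CI for β₁ is: β̂₁ ± t*(α/2, n-2) × SE(β̂₁)

Step 1: Find critical t-value
- Confidence level = 0.9
- Degrees of freedom = n - 2 = 27 - 2 = 25
- t*(α/2, 25) = 1.7081

Step 2: Calculate margin of error
Margin = 1.7081 × 0.2129 = 0.3637

Step 3: Construct interval
CI = 3.2584 ± 0.3637
CI = (2.8947, 3.6221)

Interpretation: each one-unit increase in x is associated with a change in mean y of between 2.8947 and 3.6221, with 90% confidence.
Since 0 is outside the interval, a two-sided test at α = 0.10 would reject H₀: β₁ = 0.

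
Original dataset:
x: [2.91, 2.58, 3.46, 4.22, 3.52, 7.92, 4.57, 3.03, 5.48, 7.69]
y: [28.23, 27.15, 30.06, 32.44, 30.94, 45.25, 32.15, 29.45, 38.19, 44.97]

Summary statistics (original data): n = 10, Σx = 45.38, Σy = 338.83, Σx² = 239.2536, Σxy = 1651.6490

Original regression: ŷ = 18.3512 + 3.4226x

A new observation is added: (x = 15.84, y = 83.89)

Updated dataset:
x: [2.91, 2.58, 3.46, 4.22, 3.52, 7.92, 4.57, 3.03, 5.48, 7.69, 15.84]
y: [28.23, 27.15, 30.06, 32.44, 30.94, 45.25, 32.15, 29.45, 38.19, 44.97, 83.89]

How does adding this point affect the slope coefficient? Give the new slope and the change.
Adding the point moves β₁ from 3.4226 to 4.2012, i.e. it increases by 0.7786 (+22.7%).

x = 15.84 lies well outside the original x-range [2.58, 7.92] (x̄ ≈ 4.54), so this observation has high leverage and can move the slope substantially.

Step 1: Update the sums with the new point (n goes from 10 to 11)
Σx  = 45.38 + 15.84 = 61.22
Σy  = 338.83 + 83.89 = 422.72
Σx² = 239.2536 + 15.84² = 239.2536 + 250.9056 = 490.1592
Σxy = 1651.6490 + 15.84×83.89 = 1651.6490 + 1328.8176 = 2980.4666

Step 2: Recompute the slope with b₁ = (nΣxy − ΣxΣy) / (nΣx² − (Σx)²)
Numerator   = 11×2980.4666 − 61.22×422.72 = 32785.1326 − 25878.9184 = 6906.2142
Denominator = 11×490.1592 − 61.22² = 5391.7512 − 3747.8884 = 1643.8628
b₁(new) = 6906.2142 / 1643.8628 = 4.2012

(Same formula on the original sums: (10×1651.6490 − 45.38×338.83) / (10×239.2536 − 45.38²) = 1140.3846 / 333.1916 = 3.4226, matching the given fit.)

Step 3: Change in slope
Δβ₁ = 4.2012 − 3.4226 = +0.7786
Relative change = +0.7786 / 3.4226 × 100% = +22.7%
→ the slope increases when the point is added.

A high-leverage point only changes the slope if it is off the original line; here y = 83.89 is above the original trend, so the slope increases.
In practice: check such a point for data-entry or measurement error.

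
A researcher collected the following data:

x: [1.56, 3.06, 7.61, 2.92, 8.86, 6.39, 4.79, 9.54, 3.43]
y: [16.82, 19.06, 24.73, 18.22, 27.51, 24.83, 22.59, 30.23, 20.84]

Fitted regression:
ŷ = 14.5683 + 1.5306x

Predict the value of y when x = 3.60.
ŷ = 20.0785

x = 3.60 lies inside the observed range [1.56, 9.54], so the fitted equation applies directly:

ŷ = 14.5683 + 1.5306 × 3.60
ŷ = 14.5683 + 5.5102
ŷ = 20.0785

This is the fitted mean response at that x — an individual observation would come with a wider prediction interval.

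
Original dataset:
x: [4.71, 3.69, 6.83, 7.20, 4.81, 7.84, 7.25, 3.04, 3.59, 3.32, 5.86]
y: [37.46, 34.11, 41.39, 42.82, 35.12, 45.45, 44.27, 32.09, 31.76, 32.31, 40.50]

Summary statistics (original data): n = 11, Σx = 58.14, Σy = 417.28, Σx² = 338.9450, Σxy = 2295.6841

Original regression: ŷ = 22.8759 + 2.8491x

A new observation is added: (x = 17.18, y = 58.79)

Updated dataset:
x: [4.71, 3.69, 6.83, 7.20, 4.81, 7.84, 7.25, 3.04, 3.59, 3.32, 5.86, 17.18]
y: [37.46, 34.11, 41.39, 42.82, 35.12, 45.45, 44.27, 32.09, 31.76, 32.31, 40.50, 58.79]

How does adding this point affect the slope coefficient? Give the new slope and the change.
The slope changes from 2.8491 to 1.9683 (change of -0.8808, or -30.9%).

The new point has HIGH LEVERAGE: x = 17.18 is far from the original mean x̄ = 58.14/11 ≈ 5.29 (original range [3.04, 7.84]).

Step 1: Update the sums with the new point (n goes from 11 to 12)
Σx  = 58.14 + 17.18 = 75.32
Σy  = 417.28 + 58.79 = 476.07
Σx² = 338.9450 + 17.18² = 338.9450 + 295.1524 = 634.0974
Σxy = 2295.6841 + 17.18×58.79 = 2295.6841 + 1010.0122 = 3305.6963

Step 2: Recompute the slope with b₁ = (nΣxy − ΣxΣy) / (nΣx² − (Σx)²)
Numerator   = 12×3305.6963 − 75.32×476.07 = 39668.3556 − 35857.5924 = 3810.7632
Denominator = 12×634.0974 − 75.32² = 7609.1688 − 5673.1024 = 1936.0664
b₁(new) = 3810.7632 / 1936.0664 = 1.9683

(Same formula on the original sums: (11×2295.6841 − 58.14×417.28) / (11×338.9450 − 58.14²) = 991.8659 / 348.1354 = 2.8491, matching the given fit.)

Step 3: Change in slope
Δβ₁ = 1.9683 − 2.8491 = -0.8808
Relative change = -0.8808 / 2.8491 × 100% = -30.9%
→ the slope decreases when the point is added.

A high-leverage point only changes the slope if it is off the original line; here y = 58.79 is below the original trend, so the slope decreases.
In practice: check such a point for data-entry or measurement error; refit with and without it and report both if conclusions differ.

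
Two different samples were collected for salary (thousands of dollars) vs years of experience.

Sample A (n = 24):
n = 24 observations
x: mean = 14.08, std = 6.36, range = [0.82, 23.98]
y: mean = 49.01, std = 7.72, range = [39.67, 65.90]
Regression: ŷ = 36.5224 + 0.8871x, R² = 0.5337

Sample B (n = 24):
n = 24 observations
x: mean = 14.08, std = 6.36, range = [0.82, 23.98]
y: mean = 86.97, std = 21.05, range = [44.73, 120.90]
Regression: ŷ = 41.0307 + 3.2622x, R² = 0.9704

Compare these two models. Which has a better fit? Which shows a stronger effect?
Model B has the better fit (R² = 0.9704 vs 0.5337). Model B shows the stronger effect (|β₁| = 3.2622 vs 0.8871).

Model Comparison:

Goodness of fit (R²):
- Model A: R² = 0.5337 → 53.37% of variance in salary explained
- Model B: R² = 0.9704 → 97.04% of variance in salary explained
- 0.9704 > 0.5337 → Model B has the better fit

Strength of effect — compare |β₁|:
- Model A: β₁ = 0.8871 → predicted salary rises 0.8871 thousand dollars per additional year of experience
- Model B: β₁ = 3.2622 → predicted salary rises 3.2622 thousand dollars per additional year of experience
- |0.8871| < |3.2622| → Model B shows the stronger marginal effect

Notes:
- R² measures how tightly points cluster around the line; β₁ measures how steep the line is — they answer different questions.
- A steeper slope doesn't make a better model if the scatter around the line is large.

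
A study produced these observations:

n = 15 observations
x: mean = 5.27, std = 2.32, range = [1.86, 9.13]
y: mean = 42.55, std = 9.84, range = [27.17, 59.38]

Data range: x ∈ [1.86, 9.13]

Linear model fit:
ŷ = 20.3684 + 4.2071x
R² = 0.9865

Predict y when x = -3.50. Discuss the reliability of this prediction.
ŷ = 5.6436, but this is extrapolation (below the data range [1.86, 9.13]) and may be unreliable.

Prediction calculation:
ŷ = 20.3684 + 4.2071 × (-3.50)
ŷ = 5.6436

Reliability:
- Data range: x ∈ [1.86, 9.13]
- Prediction point: x = -3.50 is 5.36 units below the observed range → this is EXTRAPOLATION, not interpolation

Why that matters here:
- Real relationships often flatten, saturate, or turn nonlinear at extremes
- There are no observations near this x to validate the fitted line there

A defensible statement: 'if the linear trend continued to x = -3.50, y would be about 5.6436' — the premise is untested.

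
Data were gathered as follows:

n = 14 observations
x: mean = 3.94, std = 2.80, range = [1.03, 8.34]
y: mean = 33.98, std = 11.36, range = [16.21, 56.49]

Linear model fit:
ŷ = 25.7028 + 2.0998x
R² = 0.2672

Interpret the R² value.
About 26.72% of the variability in y is accounted for by the regression on x (R² = 0.2672) — a weak linear fit.

R² (coefficient of determination) measures the proportion of variance in y explained by the regression model.

Here R² = 0.2672:
- Explained: 26.72% of the variation in y
- Unexplained (residual): 100% − 26.72% = 73.28%
- Rule of thumb (below 0.3 weak; 0.3 to below 0.7 moderate; 0.7 and above strong) → weak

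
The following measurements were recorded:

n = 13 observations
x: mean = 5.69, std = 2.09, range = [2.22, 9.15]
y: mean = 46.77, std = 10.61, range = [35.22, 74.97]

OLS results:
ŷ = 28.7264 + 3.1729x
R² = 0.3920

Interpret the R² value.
The model explains 39.20% of the variance in y (R² = 0.3920), leaving 60.80% unexplained; the fit is moderate.

The coefficient of determination R² is the fraction of the total variation in y that the fitted line accounts for.

Here R² = 0.3920:
- Explained: 39.20% of the variation in y
- Unexplained (residual): 100% − 39.20% = 60.80%
- Rule of thumb (below 0.3 weak; 0.3 to below 0.7 moderate; 0.7 and above strong) → moderate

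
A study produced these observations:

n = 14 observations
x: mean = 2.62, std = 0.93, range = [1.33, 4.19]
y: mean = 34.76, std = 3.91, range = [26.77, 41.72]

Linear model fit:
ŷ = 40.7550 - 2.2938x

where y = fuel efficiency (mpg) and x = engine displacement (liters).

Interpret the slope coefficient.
On average, fuel efficiency is about 2.2938 mpg lower for every extra liter of engine displacement.

The slope coefficient β₁ = -2.2938 represents the marginal effect of engine displacement on fuel efficiency.

Interpretation:
- Engine displacement up by 1 liter → predicted fuel efficiency decreases by 2.2938 mpg
- The effect is assumed constant over the observed range of x (linearity)

(β₀ = 40.7550 is the fitted value at x = 0 and is not part of the slope interpretation.)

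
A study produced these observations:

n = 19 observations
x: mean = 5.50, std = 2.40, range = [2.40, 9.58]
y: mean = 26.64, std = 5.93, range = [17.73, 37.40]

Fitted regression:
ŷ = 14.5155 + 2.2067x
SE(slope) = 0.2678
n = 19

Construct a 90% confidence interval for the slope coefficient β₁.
The 90% CI for β₁ is (1.7408, 2.6726)

Confidence interval for the slope:

The 90% CI for β₁ is: β̂₁ ± t*(α/2, n-2) × SE(β̂₁)

Step 1: Find critical t-value
- Confidence level = 0.9
- Degrees of freedom = n - 2 = 19 - 2 = 17
- t*(α/2, 17) = 1.7396

Step 2: Calculate margin of error
Margin = 1.7396 × 0.2678 = 0.4659

Step 3: Construct interval
CI = 2.2067 ± 0.4659
CI = (1.7408, 2.6726)

Interpretation: each one-unit increase in x is associated with a change in mean y of between 1.7408 and 2.6726, with 90% confidence.
Since 0 is outside the interval, a two-sided test at α = 0.10 would reject H₀: β₁ = 0.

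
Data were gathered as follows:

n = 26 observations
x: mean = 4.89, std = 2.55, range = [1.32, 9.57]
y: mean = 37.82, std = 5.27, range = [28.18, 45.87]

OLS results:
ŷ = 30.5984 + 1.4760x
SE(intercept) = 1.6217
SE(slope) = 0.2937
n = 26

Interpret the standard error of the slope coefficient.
SE(slope) = 0.2937 measures the uncertainty in the estimated slope. The coefficient is estimated precisely (SE/|β̂₁| = 19.9%).

SE(β̂₁) = s / √Sxx, where s is the residual standard deviation and Sxx = Σ(x − x̄)². It is the yardstick for how far β̂₁ = 1.4760 could plausibly be from the true slope.

Relative precision:
- SE / |β̂₁| = 0.2937 / 1.4760 = 19.9%
- Rule of thumb (under 20%: precise; 20% to under 50%: moderately precise; 50% or more: imprecise) → precise

Rough 95% range (±2 SE): 1.4760 ± 0.5874 → (0.8886, 2.0634).

What drives SE(β̂₁): larger n (here n = 26) → smaller SE; wider spread of x values → smaller SE.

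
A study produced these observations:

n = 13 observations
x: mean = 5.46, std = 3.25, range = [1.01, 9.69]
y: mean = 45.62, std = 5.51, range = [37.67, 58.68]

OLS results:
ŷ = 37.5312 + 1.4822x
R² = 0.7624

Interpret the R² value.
The model explains 76.24% of the variance in y (R² = 0.7624), leaving 23.76% unexplained; the fit is strong.

The coefficient of determination R² is the fraction of the total variation in y that the fitted line accounts for.

Here R² = 0.7624:
- Explained: 76.24% of the variation in y
- Unexplained (residual): 100% − 76.24% = 23.76%
- Rule of thumb (below 0.3 weak; 0.3 to below 0.7 moderate; 0.7 and above strong) → strong

Equivalently, for simple linear regression R² = r², so |r| = √0.7624 ≈ 0.8732.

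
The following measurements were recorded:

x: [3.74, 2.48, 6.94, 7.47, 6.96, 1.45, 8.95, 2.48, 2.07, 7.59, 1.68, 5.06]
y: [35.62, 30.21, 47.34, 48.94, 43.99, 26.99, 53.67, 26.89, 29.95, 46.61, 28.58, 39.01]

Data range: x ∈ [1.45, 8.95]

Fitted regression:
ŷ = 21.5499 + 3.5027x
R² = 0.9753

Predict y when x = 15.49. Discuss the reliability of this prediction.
ŷ = 75.8067 (extrapolation — x = 15.49 lies outside [1.45, 8.95], so reliability is low).

Prediction calculation:
ŷ = 21.5499 + 3.5027 × 15.49
ŷ = 75.8067

Reliability:
- Data range: x ∈ [1.45, 8.95]
- Prediction point: x = 15.49 is 6.54 units above the observed range → this is EXTRAPOLATION, not interpolation

Why that matters here:
- Real relationships often flatten, saturate, or turn nonlinear at extremes
- There are no observations near this x to validate the fitted line there

The R² = 0.9753 only validates the fit within [1.45, 8.95]; treat ŷ = 75.8067 with caution.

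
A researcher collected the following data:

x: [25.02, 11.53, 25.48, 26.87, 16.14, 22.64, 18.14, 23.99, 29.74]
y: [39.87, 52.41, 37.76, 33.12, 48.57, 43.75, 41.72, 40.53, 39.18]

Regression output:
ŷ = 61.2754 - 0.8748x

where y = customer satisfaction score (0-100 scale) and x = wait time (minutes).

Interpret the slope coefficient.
An increase of one minute in wait time is associated with a 0.8748 points decrease in predicted satisfaction score.

The slope β₁ = -0.8748 gives the rate at which the fitted satisfaction score changes with wait time.

Interpretation:
- Wait time up by 1 minute → predicted satisfaction score decreases by 0.8748 points
- This is a linear approximation: the same per-unit change is assumed across the whole observed x range
- The slope describes association in these data, not necessarily a causal effect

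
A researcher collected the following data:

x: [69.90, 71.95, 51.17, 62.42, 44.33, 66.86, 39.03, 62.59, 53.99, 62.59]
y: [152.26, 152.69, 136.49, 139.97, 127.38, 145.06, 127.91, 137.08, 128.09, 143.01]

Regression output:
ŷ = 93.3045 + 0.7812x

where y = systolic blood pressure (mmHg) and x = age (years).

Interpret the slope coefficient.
On average, blood pressure is about 0.7812 mmHg higher for every extra year of age.

The slope coefficient β₁ = 0.7812 represents the marginal effect of age on blood pressure.

Interpretation:
- Age up by 1 year → predicted blood pressure increases by 0.7812 mmHg
- This is a linear approximation: the same per-unit change is assumed across the whole observed x range
- The slope describes association in these data, not necessarily a causal effect

(β₀ = 93.3045 is the fitted value at x = 0 and is not part of the slope interpretation.)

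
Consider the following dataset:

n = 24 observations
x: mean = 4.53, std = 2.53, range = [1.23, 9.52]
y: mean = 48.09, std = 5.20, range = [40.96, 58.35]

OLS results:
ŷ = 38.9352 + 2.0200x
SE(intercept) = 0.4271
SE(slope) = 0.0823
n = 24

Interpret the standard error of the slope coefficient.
SE(β̂₁) = 0.0823 is the estimated standard deviation of the slope estimate across repeated samples; relative to β̂₁ = 2.0200 that is 4.1%, a precise estimate.

SE(β̂₁) = s / √Sxx, where s is the residual standard deviation and Sxx = Σ(x − x̄)². It is the yardstick for how far β̂₁ = 2.0200 could plausibly be from the true slope.

Relative precision:
- SE / |β̂₁| = 0.0823 / 2.0200 = 4.1%
- Rule of thumb (under 20%: precise; 20% to under 50%: moderately precise; 50% or more: imprecise) → precise

Link to interval estimation: a confidence interval for β₁ is β̂₁ ± t* × 0.0823, so SE sets the half-width per unit of t*.

What drives SE(β̂₁): larger n (here n = 24) → smaller SE; more residual scatter → larger SE.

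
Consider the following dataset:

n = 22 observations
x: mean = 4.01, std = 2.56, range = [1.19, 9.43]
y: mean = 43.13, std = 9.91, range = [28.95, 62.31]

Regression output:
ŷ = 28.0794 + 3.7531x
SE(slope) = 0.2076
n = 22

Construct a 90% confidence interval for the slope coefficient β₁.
The 90% CI for β₁ is (3.3951, 4.1111)

Confidence interval for the slope:

The 90% CI for β₁ is: β̂₁ ± t*(α/2, n-2) × SE(β̂₁)

Step 1: Find critical t-value
- Confidence level = 0.9
- Degrees of freedom = n - 2 = 22 - 2 = 20
- t*(α/2, 20) = 1.7247

Step 2: Calculate margin of error
Margin = 1.7247 × 0.2076 = 0.3580

Step 3: Construct interval
CI = 3.7531 ± 0.3580
CI = (3.3951, 4.1111)

Interpretation: intervals built this way capture the true β₁ in 90% of repeated samples; here the plausible range for the per-unit effect of x on y is 3.3951 to 4.1111.
Both endpoints are positive, so the data support a genuinely positive slope at this confidence level.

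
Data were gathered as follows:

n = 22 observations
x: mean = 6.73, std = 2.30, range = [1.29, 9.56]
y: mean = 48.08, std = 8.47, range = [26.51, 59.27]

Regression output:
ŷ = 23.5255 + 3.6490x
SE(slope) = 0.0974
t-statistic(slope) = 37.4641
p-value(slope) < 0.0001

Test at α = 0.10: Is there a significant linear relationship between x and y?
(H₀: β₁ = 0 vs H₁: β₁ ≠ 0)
Since p-value < 0.0001 < α = 0.10, reject H₀ — the slope is significantly different from 0.

Hypothesis test for the slope coefficient:

H₀: β₁ = 0 (no linear relationship)
H₁: β₁ ≠ 0 (linear relationship exists)

Test statistic: t = β̂₁ / SE(β̂₁) = 3.6490 / 0.0974 = 37.4641

p < 0.0001: how often a slope estimate this far from 0 (in SE units) would arise by chance if β₁ were truly 0.

Decision rule: reject H₀ if p-value < α.
p-value < 0.0001 < α = 0.10 → reject H₀.

At α = 0.10 the data do provide convincing evidence of a nonzero slope.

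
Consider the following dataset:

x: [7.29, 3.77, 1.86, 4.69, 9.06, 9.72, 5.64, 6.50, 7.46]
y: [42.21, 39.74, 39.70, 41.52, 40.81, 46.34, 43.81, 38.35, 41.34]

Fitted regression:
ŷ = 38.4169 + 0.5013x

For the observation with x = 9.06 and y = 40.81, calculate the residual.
Residual = -2.1487

The residual is the difference between the actual value and the predicted value:

Residual = y - ŷ

Step 1: Calculate predicted value
ŷ = 38.4169 + 0.5013 × 9.06
ŷ = 42.9587

Step 2: Calculate residual
Residual = 40.81 - 42.9587
Residual = -2.1487

Sign check: y < ŷ, so the point is below the line and the fit overestimates here.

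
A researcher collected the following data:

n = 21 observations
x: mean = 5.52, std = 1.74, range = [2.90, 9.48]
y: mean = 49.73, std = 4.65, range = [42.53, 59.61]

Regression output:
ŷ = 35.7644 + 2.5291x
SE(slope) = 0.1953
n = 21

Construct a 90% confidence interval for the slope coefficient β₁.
The 90% CI for β₁ is (2.1914, 2.8668)

Confidence interval for the slope:

The 90% CI for β₁ is: β̂₁ ± t*(α/2, n-2) × SE(β̂₁)

Step 1: Find critical t-value
- Confidence level = 0.9
- Degrees of freedom = n - 2 = 21 - 2 = 19
- t*(α/2, 19) = 1.7291

Step 2: Calculate margin of error
Margin = 1.7291 × 0.1953 = 0.3377

Step 3: Construct interval
CI = 2.5291 ± 0.3377
CI = (2.1914, 2.8668)

Interpretation: intervals built this way capture the true β₁ in 90% of repeated samples; here the plausible range for the per-unit effect of x on y is 2.1914 to 2.8668.
Since 0 is outside the interval, a two-sided test at α = 0.10 would reject H₀: β₁ = 0.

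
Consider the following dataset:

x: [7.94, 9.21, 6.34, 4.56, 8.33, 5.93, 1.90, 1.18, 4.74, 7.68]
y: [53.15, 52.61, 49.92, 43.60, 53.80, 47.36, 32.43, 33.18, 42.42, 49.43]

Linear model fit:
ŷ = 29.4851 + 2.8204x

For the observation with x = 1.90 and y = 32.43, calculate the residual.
Residual = -2.4139

The residual is the difference between the actual value and the predicted value:

Residual = y - ŷ

Step 1: Calculate predicted value
ŷ = 29.4851 + 2.8204 × 1.90
ŷ = 34.8439

Step 2: Calculate residual
Residual = 32.43 - 34.8439
Residual = -2.4139

The residual is negative, so the observed y = 32.43 sits below the regression line (the line overestimates it by 2.4139).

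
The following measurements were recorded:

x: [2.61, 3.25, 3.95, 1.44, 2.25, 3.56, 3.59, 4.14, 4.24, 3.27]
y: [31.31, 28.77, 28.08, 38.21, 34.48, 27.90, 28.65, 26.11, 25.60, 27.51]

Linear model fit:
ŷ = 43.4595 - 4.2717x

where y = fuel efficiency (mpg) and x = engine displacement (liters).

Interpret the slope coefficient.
An increase of one liter in engine displacement is associated with a 4.2717 mpg decrease in predicted fuel efficiency.

The slope coefficient β₁ = -4.2717 represents the marginal effect of engine displacement on fuel efficiency.

Interpretation:
- Engine displacement up by 1 liter → predicted fuel efficiency decreases by 4.2717 mpg
- The effect is assumed constant over the observed range of x (linearity)
- The sign (−) gives the direction; the magnitude 4.2717 gives the size of the effect per liter

The intercept β₀ = 43.4595 is the predicted fuel efficiency when engine displacement = 0; since the smallest observed x is 1.44, this is an extrapolation and mainly anchors the line.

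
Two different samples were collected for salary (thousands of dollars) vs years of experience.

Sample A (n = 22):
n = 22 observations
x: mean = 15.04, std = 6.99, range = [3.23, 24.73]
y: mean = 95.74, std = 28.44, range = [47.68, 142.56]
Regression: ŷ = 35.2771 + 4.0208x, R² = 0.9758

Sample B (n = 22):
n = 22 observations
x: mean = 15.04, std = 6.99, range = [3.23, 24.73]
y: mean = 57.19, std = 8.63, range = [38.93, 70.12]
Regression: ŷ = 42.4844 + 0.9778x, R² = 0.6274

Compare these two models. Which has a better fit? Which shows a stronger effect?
Model A has the better fit (R² = 0.9758 vs 0.6274). Model A shows the stronger effect (|β₁| = 4.0208 vs 0.9778).

Model Comparison:

Fit — compare R²:
- Model A: R² = 0.9758 → 97.58% of variance in salary explained
- Model B: R² = 0.6274 → 62.74% of variance in salary explained
- 0.9758 > 0.6274 → Model A has the better fit

Which has the larger per-year effect? (|β₁|)
- Model A: β₁ = 4.0208 → predicted salary rises 4.0208 thousand dollars per additional year of experience
- Model B: β₁ = 0.9778 → predicted salary rises 0.9778 thousand dollars per additional year of experience
- |4.0208| > |0.9778| → Model A shows the stronger marginal effect

Note: R² measures how tightly points cluster around the line; β₁ measures how steep the line is — they answer different questions.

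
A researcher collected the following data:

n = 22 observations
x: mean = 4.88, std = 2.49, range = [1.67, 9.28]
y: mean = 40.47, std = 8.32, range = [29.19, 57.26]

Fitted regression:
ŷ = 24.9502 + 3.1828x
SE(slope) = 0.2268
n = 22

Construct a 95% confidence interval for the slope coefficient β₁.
The 95% CI for β₁ is (2.7097, 3.6559)

Confidence interval for the slope:

The 95% CI for β₁ is: β̂₁ ± t*(α/2, n-2) × SE(β̂₁)

Step 1: Find critical t-value
- Confidence level = 0.95
- Degrees of freedom = n - 2 = 22 - 2 = 20
- t*(α/2, 20) = 2.0860

Step 2: Calculate margin of error
Margin = 2.0860 × 0.2268 = 0.4731

Step 3: Construct interval
CI = 3.1828 ± 0.4731
CI = (2.7097, 3.6559)

Interpretation: each one-unit increase in x is associated with a change in mean y of between 2.7097 and 3.6559, with 95% confidence.
The interval does not include 0, suggesting a significant linear relationship.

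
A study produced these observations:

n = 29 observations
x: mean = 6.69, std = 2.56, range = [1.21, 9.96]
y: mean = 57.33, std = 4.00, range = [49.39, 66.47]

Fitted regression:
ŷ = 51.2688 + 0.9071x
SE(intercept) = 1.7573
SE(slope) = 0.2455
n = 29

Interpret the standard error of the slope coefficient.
SE(slope) = 0.2455 measures the uncertainty in the estimated slope. The coefficient is estimated with moderate precision (SE/|β̂₁| = 27.1%).

SE(β̂₁) = 0.2455 says: if we drew many samples of n = 29 from the same population and refit each time, the fitted slopes would scatter with a standard deviation of roughly 0.2455 around the true β₁.

Relative precision:
- SE / |β̂₁| = 0.2455 / 0.9071 = 27.1%
- Rule of thumb (under 20%: precise; 20% to under 50%: moderately precise; 50% or more: imprecise) → moderately precise

Link to the t-test: t = β̂₁ / SE(β̂₁) = 0.9071 / 0.2455 = 3.6949, the statistic for H₀: β₁ = 0.

What drives SE(β̂₁): larger n (here n = 29) → smaller SE.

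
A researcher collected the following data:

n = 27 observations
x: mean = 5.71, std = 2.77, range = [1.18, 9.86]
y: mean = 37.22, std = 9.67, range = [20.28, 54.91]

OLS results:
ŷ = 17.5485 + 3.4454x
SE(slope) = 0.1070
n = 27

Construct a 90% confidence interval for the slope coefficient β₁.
The 90% CI for β₁ is (3.2626, 3.6282)

Confidence interval for the slope:

The 90% CI for β₁ is: β̂₁ ± t*(α/2, n-2) × SE(β̂₁)

Step 1: Find critical t-value
- Confidence level = 0.9
- Degrees of freedom = n - 2 = 27 - 2 = 25
- t*(α/2, 25) = 1.7081

Step 2: Calculate margin of error
Margin = 1.7081 × 0.1070 = 0.1828

Step 3: Construct interval
CI = 3.4454 ± 0.1828
CI = (3.2626, 3.6282)

Interpretation: intervals built this way capture the true β₁ in 90% of repeated samples; here the plausible range for the per-unit effect of x on y is 3.2626 to 3.6282.
Since 0 is outside the interval, a two-sided test at α = 0.10 would reject H₀: β₁ = 0.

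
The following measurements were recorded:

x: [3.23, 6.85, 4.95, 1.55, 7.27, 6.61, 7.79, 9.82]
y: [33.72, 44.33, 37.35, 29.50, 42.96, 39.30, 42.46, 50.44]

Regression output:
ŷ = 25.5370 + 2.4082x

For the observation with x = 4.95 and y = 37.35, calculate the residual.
Residual = -0.1076

The residual is the difference between the actual value and the predicted value:

Residual = y - ŷ

Step 1: Calculate predicted value
ŷ = 25.5370 + 2.4082 × 4.95
ŷ = 37.4576

Step 2: Calculate residual
Residual = 37.35 - 37.4576
Residual = -0.1076

The residual is negative, so the observed y = 37.35 sits below the regression line (the line overestimates it by 0.1076).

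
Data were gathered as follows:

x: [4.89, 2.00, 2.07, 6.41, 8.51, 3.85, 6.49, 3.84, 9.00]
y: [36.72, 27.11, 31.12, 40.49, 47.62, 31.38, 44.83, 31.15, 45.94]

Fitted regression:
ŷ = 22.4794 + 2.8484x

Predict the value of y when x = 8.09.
ŷ = 45.5230

To predict y for x = 8.09, substitute into the regression equation:

ŷ = 22.4794 + 2.8484 × 8.09
ŷ = 22.4794 + 23.0436
ŷ = 45.5230

This is a point prediction; actual observations scatter around it by roughly the residual standard deviation.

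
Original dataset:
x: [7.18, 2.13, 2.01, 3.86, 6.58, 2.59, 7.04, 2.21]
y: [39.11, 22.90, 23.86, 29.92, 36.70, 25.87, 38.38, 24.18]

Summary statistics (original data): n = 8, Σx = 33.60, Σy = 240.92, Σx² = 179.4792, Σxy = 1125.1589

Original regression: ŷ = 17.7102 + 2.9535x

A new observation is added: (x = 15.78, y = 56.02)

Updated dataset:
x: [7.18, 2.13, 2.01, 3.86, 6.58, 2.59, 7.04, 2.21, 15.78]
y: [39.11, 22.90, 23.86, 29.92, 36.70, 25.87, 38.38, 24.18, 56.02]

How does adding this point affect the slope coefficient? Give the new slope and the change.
The slope changes from 2.9535 to 2.4115 (change of -0.5420, or -18.4%).

The new point has HIGH LEVERAGE: x = 15.78 is far from the original mean x̄ = 33.60/8 ≈ 4.20 (original range [2.01, 7.18]).

Step 1: Update the sums with the new point (n goes from 8 to 9)
Σx  = 33.60 + 15.78 = 49.38
Σy  = 240.92 + 56.02 = 296.94
Σx² = 179.4792 + 15.78² = 179.4792 + 249.0084 = 428.4876
Σxy = 1125.1589 + 15.78×56.02 = 1125.1589 + 883.9956 = 2009.1545

Step 2: Recompute the slope with b₁ = (nΣxy − ΣxΣy) / (nΣx² − (Σx)²)
Numerator   = 9×2009.1545 − 49.38×296.94 = 18082.3905 − 14662.8972 = 3419.4933
Denominator = 9×428.4876 − 49.38² = 3856.3884 − 2438.3844 = 1418.0040
b₁(new) = 3419.4933 / 1418.0040 = 2.4115

(Same formula on the original sums: (8×1125.1589 − 33.60×240.92) / (8×179.4792 − 33.60²) = 906.3592 / 306.8736 = 2.9535, matching the given fit.)

Step 3: Change in slope
Δβ₁ = 2.4115 − 2.9535 = -0.5420
Relative change = -0.5420 / 2.9535 × 100% = -18.4%
→ the slope decreases when the point is added.

Because the point sits below the extension of the original line at a high-leverage x, it tilts the fit down.
In practice: refit with and without it and report both if conclusions differ.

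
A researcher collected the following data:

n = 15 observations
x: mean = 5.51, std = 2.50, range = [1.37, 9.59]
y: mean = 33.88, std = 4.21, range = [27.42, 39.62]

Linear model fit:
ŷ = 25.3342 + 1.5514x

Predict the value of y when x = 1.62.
ŷ = 27.8475

To predict y for x = 1.62, substitute into the regression equation:

ŷ = 25.3342 + 1.5514 × 1.62
ŷ = 25.3342 + 2.5133
ŷ = 27.8475

This is a point prediction; actual observations scatter around it by roughly the residual standard deviation.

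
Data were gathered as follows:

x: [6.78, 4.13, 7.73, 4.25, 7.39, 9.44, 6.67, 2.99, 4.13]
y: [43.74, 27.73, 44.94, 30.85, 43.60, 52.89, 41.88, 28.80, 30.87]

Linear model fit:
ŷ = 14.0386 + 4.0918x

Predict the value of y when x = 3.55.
ŷ = 28.5645

x = 3.55 lies inside the observed range [2.99, 9.44], so the fitted equation applies directly:

ŷ = 14.0386 + 4.0918 × 3.55
ŷ = 14.0386 + 14.5259
ŷ = 28.5645

This is a point prediction; actual observations scatter around it by roughly the residual standard deviation.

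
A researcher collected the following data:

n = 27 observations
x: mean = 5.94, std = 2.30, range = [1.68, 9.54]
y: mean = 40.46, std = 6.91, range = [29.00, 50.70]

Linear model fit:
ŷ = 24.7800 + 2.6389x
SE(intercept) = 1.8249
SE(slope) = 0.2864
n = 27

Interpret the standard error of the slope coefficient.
The slope 2.6389 is pinned down to within about ±0.2864 (one SE) by these data — relative uncertainty 10.9%, i.e. precise.

SE(β̂₁) = 0.2864 says: if we drew many samples of n = 27 from the same population and refit each time, the fitted slopes would scatter with a standard deviation of roughly 0.2864 around the true β₁.

Relative precision:
- SE / |β̂₁| = 0.2864 / 2.6389 = 10.9%
- Rule of thumb (under 20%: precise; 20% to under 50%: moderately precise; 50% or more: imprecise) → precise

Link to the t-test: t = β̂₁ / SE(β̂₁) = 2.6389 / 0.2864 = 9.2140, the statistic for H₀: β₁ = 0.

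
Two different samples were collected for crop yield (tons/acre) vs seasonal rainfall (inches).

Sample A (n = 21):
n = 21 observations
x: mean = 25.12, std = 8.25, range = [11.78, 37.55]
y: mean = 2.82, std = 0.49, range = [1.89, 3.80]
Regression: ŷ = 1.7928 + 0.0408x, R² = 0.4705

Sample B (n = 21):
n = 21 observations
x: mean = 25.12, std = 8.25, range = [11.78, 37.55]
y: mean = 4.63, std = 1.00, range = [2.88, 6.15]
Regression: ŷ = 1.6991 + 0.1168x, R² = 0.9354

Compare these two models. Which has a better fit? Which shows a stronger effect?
Model B has the better fit (R² = 0.9354 vs 0.4705). Model B shows the stronger effect (|β₁| = 0.1168 vs 0.0408).

Model Comparison:

Goodness of fit (R²):
- Model A: R² = 0.4705 → 47.05% of variance in crop yield explained
- Model B: R² = 0.9354 → 93.54% of variance in crop yield explained
- 0.9354 > 0.4705 → Model B has the better fit

Effect size (slope magnitude):
- Model A: β₁ = 0.0408 → predicted crop yield rises 0.0408 tons/acre per additional inch of rainfall
- Model B: β₁ = 0.1168 → predicted crop yield rises 0.1168 tons/acre per additional inch of rainfall
- |0.0408| < |0.1168| → Model B shows the stronger marginal effect

Note: R² measures how tightly points cluster around the line; β₁ measures how steep the line is — they answer different questions.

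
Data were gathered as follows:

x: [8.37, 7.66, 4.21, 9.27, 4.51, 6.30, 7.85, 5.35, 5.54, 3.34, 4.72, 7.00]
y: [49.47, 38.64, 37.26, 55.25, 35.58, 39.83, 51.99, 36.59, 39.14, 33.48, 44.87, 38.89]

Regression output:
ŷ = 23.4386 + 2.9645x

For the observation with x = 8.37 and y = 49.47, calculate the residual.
Residual = 1.2185

The residual is the difference between the actual value and the predicted value:

Residual = y - ŷ

Step 1: Calculate predicted value
ŷ = 23.4386 + 2.9645 × 8.37
ŷ = 48.2515

Step 2: Calculate residual
Residual = 49.47 - 48.2515
Residual = 1.2185

Interpretation: the model underestimates the actual value by 1.2185 at this point (positive residual → observation lies above the fitted line).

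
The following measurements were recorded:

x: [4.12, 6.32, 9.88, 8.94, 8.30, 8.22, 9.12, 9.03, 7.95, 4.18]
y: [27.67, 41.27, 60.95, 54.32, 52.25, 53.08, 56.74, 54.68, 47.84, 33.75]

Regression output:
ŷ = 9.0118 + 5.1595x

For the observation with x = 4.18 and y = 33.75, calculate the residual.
Residual = 3.1715

The residual is the difference between the actual value and the predicted value:

Residual = y - ŷ

Step 1: Calculate predicted value
ŷ = 9.0118 + 5.1595 × 4.18
ŷ = 30.5785

Step 2: Calculate residual
Residual = 33.75 - 30.5785
Residual = 3.1715

The residual is positive, so the observed y = 33.75 sits above the regression line (the line underestimates it by 3.1715).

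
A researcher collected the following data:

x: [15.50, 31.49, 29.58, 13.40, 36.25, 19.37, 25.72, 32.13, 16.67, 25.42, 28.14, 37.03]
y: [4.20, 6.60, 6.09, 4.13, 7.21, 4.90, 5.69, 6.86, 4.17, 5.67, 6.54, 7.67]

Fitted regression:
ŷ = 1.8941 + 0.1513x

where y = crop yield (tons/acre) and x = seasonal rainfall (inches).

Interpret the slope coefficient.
On average, crop yield is about 0.1513 tons/acre higher for every extra inch of rainfall.

β₁ = 0.1513 is the change in predicted crop yield (tons/acre) per additional inch of rainfall.

Interpretation:
- Rainfall up by 1 inch → predicted crop yield increases by 0.1513 tons/acre
- The effect is assumed constant over the observed range of x (linearity)
- The slope describes association in these data, not necessarily a causal effect

The intercept β₀ = 1.8941 is the predicted crop yield when rainfall = 0; since the smallest observed x is 13.40, this is an extrapolation and mainly anchors the line.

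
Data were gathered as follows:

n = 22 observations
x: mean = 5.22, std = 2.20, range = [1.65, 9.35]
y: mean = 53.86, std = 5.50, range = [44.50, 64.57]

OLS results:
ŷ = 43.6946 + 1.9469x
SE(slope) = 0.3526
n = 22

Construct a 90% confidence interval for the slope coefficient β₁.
The 90% CI for β₁ is (1.3388, 2.5550)

Confidence interval for the slope:

The 90% CI for β₁ is: β̂₁ ± t*(α/2, n-2) × SE(β̂₁)

Step 1: Find critical t-value
- Confidence level = 0.9
- Degrees of freedom = n - 2 = 22 - 2 = 20
- t*(α/2, 20) = 1.7247

Step 2: Calculate margin of error
Margin = 1.7247 × 0.3526 = 0.6081

Step 3: Construct interval
CI = 1.9469 ± 0.6081
CI = (1.3388, 2.5550)

Interpretation: intervals built this way capture the true β₁ in 90% of repeated samples; here the plausible range for the per-unit effect of x on y is 1.3388 to 2.5550.
Both endpoints are positive, so the data support a genuinely positive slope at this confidence level.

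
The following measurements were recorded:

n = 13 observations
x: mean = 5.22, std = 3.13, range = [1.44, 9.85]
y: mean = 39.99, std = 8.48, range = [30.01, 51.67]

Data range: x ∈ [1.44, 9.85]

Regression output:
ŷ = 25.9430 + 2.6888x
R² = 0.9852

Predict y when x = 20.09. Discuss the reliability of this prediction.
ŷ = 79.9610 (extrapolation — x = 20.09 lies outside [1.44, 9.85], so reliability is low).

Prediction calculation:
ŷ = 25.9430 + 2.6888 × 20.09
ŷ = 79.9610

Reliability:
- Data range: x ∈ [1.44, 9.85]
- Prediction point: x = 20.09 is 10.24 units above the observed range → this is EXTRAPOLATION, not interpolation

Why that matters here:
- R² describes fit only over the sampled x values; it says nothing about behaviour beyond them
- The linear relationship may not hold outside the observed range
- Real relationships often flatten, saturate, or turn nonlinear at extremes

The R² = 0.9852 only validates the fit within [1.44, 9.85]; treat ŷ = 79.9610 with caution.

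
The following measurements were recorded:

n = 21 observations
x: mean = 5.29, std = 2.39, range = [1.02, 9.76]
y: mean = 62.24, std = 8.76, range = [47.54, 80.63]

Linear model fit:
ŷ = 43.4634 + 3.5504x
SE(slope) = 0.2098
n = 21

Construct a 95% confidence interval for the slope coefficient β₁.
The 95% CI for β₁ is (3.1113, 3.9895)

Confidence interval for the slope:

The 95% CI for β₁ is: β̂₁ ± t*(α/2, n-2) × SE(β̂₁)

Step 1: Find critical t-value
- Confidence level = 0.95
- Degrees of freedom = n - 2 = 21 - 2 = 19
- t*(α/2, 19) = 2.0930

Step 2: Calculate margin of error
Margin = 2.0930 × 0.2098 = 0.4391

Step 3: Construct interval
CI = 3.5504 ± 0.4391
CI = (3.1113, 3.9895)

Interpretation: intervals built this way capture the true β₁ in 95% of repeated samples; here the plausible range for the per-unit effect of x on y is 3.1113 to 3.9895.
The interval does not include 0, suggesting a significant linear relationship.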